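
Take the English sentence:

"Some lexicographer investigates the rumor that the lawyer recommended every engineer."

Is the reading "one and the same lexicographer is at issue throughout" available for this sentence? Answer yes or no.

Yes

That reading corresponds to *some lexicographer* > *every engineer*.
That is the surface-scope ordering, which is always one of the available readings — island constraints only ever restrict inverse scope.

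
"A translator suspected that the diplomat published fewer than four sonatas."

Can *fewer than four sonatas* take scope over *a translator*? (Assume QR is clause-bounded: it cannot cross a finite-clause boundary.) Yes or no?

No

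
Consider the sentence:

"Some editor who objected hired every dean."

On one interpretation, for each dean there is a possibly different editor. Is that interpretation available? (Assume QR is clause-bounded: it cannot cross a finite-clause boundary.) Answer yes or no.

This is the *every dean* > *some editor* reading.
Although the sentence contains a relative clause (*who objected*), *every dean* is outside it, in the matrix VP.
With no island boundary between them, the object can take inverse scope over the subject via ordinary QR within the clause.

Yes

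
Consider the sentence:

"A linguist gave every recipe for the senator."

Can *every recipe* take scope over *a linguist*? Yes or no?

*every recipe* is the matrix object and *a linguist* the matrix subject; the two are clausemates.
No island intervenes, so both surface and inverse scope are derivable.
Both orderings are possible: *a linguist* > *every recipe* and *every recipe* > *a linguist*.

Yes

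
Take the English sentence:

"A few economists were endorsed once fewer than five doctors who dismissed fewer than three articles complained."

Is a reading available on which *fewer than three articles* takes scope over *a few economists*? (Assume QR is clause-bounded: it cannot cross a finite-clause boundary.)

No

*fewer than three articles* sits inside the relative clause *who dismissed fewer than three articles*, which is itself inside the adjunct *once fewer than five doctors who dismissed fewer than three articles complained*.
Both the relative clause and the enclosing adjunct are scope islands; QR cannot cross either.
Hence only narrow scope for *fewer than three articles* (under *a few economists*) survives.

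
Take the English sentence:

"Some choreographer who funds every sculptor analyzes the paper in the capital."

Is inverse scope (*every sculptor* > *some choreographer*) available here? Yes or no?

No

The DP *every sculptor* is contained in the relative clause *who funds every sculptor*.
Relative clauses are scope islands: a quantifier cannot QR out of a relative clause to take scope in the matrix clause.
*every sculptor* is confined to the island and cannot take scope over *some choreographer*.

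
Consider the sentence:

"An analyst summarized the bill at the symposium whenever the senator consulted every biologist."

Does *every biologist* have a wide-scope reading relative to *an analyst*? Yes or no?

No

The target quantifier *every biologist* is part of the adjunct clause *whenever the senator consulted every biologist*.
The adjunct-island constraint bars QR out of an adverbial clause.
The inverse ordering *every biologist* > *an analyst* is therefore underivable.
(Only the surface reading survives: one fixed analyst with respect to all the relevant biologists.)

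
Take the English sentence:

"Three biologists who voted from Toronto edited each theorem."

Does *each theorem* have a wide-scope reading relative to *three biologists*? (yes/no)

*each theorem* sits in the matrix clause, not in the relative clause on *three biologists*.
Nothing blocks QR of the lower DP to a position above the higher one, so inverse scope is available.
Both orderings are possible: *three biologists* > *each theorem* and *each theorem* > *three biologists*.

Yes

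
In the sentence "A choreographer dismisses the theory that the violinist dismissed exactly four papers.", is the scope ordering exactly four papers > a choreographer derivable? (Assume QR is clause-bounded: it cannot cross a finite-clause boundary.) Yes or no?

No

Structurally, *exactly four papers* is inside the complex NP *the theory that the violinist dismissed exactly four papers*.
Noun-complement clauses are scope islands (the Complex NP Constraint): a quantifier inside one cannot scope into the matrix.
*exactly four papers* is confined to the island and cannot take scope over *a choreographer*.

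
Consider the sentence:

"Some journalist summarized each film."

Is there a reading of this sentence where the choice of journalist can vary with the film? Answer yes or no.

Yes

The paraphrase describes the scope ordering *each film* > *some journalist*.
*some journalist* and *each film* are co-arguments of the matrix verb, with nothing but a clause-internal boundary between them.
No island intervenes, so both surface and inverse scope are derivable.
Both orderings are possible: *some journalist* > *each film* and *each film* > *some journalist*.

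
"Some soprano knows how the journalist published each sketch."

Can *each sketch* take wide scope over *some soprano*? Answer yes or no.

*each sketch* is embedded in the embedded question *how the journalist published each sketch*.
An indirect question is a wh-island; the filled [Spec,CP] blocks QR across the CP edge.
So *each sketch* cannot raise high enough to outscope *some soprano*; only the surface ordering *some soprano* > *each sketch* is available.

No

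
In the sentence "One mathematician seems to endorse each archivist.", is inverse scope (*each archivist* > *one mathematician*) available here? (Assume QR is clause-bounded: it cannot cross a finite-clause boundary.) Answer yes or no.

Yes

*each archivist* is the object of the infinitival complement of a raising predicate; raising infinitives are transparent for QR, so the two DPs are in effect clausemates.
With no island boundary between them, the object can take inverse scope over the subject via ordinary QR within the clause.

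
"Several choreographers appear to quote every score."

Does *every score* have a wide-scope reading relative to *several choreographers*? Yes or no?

Yes

*every score* is inside a raising infinitive, which is transparent to QR (no CP barrier), so it behaves as a matrix argument.
Since no island is crossed, the inverse ordering is licensed alongside surface scope.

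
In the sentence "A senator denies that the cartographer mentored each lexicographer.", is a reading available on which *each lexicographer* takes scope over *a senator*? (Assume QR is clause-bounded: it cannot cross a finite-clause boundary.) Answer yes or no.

*each lexicographer* sits inside the finite complement clause *that the cartographer mentored each lexicographer*.
Given the clause-boundedness assumption, QR cannot cross the finite CP into the matrix.
So *each lexicographer* cannot raise to a position above *a senator*.

No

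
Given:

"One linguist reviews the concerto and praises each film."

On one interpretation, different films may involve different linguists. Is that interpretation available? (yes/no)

No

The described interpretation is the *each film* > *one linguist* scoping.
*each film* occurs within one conjunct of the coordinate structure (*praises each film*).
A quantifier cannot raise out of one conjunct of a coordination across the whole coordinate structure — the CSC applies to QR.
So the wide-scope reading for *each film* is blocked.
(Only the surface reading survives: one fixed linguist with respect to all the relevant films.)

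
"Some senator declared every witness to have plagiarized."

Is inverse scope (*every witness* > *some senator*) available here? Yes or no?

Yes

The ECM infinitive is scope-transparent — *every witness* is free to raise above *some senator*.
With no island boundary between them, the object can take inverse scope over the subject via ordinary QR within the clause.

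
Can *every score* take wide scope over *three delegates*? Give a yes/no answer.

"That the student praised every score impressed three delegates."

*every score* is embedded in the sentential subject *that the student praised every score*.
The subject-island constraint blocks QR out of a clausal subject.
So the wide-scope reading for *every score* is blocked.

No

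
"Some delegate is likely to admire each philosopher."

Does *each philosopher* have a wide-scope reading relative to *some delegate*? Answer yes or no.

Yes

*each philosopher* is the object of the infinitival complement of a raising predicate; raising infinitives are transparent for QR, so the two DPs are in effect clausemates.
With no island boundary between them, the object can take inverse scope over the subject via ordinary QR within the clause.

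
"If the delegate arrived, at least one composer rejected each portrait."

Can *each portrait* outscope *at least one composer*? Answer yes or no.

Yes

Although there is an adjunct clause, *each portrait* is in the main clause, not inside the adjunct.
Nothing blocks QR of the lower DP to a position above the higher one, so inverse scope is available.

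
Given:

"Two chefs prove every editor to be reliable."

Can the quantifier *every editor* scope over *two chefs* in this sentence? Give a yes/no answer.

Yes

*every editor* is an ECM subject; ECM complements are not islands, and the embedded quantifier may take matrix scope.
Since no island is crossed, the inverse ordering is licensed alongside surface scope.
The sentence is scopally ambiguous between *two chefs* > *every editor* and *every editor* > *two chefs*.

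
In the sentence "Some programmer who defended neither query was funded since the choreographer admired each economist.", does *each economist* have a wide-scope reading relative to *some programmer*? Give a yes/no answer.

No

The target quantifier *each economist* is part of the adjunct clause *since the choreographer admired each economist*.
Since the clause is an adjunct (not a complement), the Adjunct Condition blocks QR across its edge.
*each economist* > *some programmer* would require crossing that boundary, which is illicit.
(Only the surface reading survives: one fixed programmer with respect to all the relevant economists.)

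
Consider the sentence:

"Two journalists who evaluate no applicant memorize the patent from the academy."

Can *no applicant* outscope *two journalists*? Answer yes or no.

*no applicant* occurs within the relative clause *who evaluate no applicant*.
Relative clauses block scope extraction: QR cannot target a position outside the modified NP.
So the wide-scope reading for *no applicant* is blocked.

No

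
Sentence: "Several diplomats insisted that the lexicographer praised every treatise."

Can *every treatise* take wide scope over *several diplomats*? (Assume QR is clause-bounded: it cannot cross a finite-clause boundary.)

No

The target quantifier *every treatise* is part of the finite complement clause *that the lexicographer praised every treatise*.
Under clause-bounded QR, a quantifier in an embedded finite clause cannot raise into the matrix clause.
So the wide-scope reading for *every treatise* is blocked.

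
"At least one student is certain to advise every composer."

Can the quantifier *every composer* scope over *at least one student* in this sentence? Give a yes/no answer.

Yes

*every composer* is inside a raising infinitive, which is transparent to QR (no CP barrier), so it behaves as a matrix argument.
With no island boundary between them, the object can take inverse scope over the subject via ordinary QR within the clause.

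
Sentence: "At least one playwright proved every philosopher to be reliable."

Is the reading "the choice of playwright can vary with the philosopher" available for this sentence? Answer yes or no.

Yes

This is the *every philosopher* > *at least one playwright* reading.
The ECM infinitive is scope-transparent — *every philosopher* is free to raise above *at least one playwright*.
Nothing blocks QR of the lower DP to a position above the higher one, so inverse scope is available.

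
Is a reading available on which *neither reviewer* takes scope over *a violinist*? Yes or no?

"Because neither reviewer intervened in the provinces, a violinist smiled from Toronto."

No

*neither reviewer* occurs within the adjunct clause *because neither reviewer intervened in the provinces*.
Since the clause is an adjunct (not a complement), the Adjunct Condition blocks QR across its edge.
*neither reviewer* > *a violinist* would require crossing that boundary, which is illicit.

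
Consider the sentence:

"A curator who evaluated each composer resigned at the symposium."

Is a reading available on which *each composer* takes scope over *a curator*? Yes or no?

No

The DP *each composer* is contained in the relative clause *who evaluated each composer*.
The relative clause forms an island for QR, so the quantifier is confined to the head noun's restrictor.
The inverse ordering *each composer* > *a curator* is therefore underivable.
(Only the surface reading survives: one fixed curator with respect to all the relevant composers.)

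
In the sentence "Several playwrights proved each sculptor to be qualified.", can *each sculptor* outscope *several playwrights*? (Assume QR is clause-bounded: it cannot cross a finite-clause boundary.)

This is an ECM construction: *each sculptor* is the infinitival subject, Case-marked by the matrix verb, and the infinitive is transparent for QR.
Since no island is crossed, the inverse ordering is licensed alongside surface scope.

Yes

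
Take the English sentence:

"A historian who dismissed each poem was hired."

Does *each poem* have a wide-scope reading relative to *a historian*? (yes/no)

No

The DP *each poem* is contained in the relative clause *who dismissed each poem*.
The relative clause forms an island for QR, so the quantifier is confined to the head noun's restrictor.
So the wide-scope reading for *each poem* is blocked.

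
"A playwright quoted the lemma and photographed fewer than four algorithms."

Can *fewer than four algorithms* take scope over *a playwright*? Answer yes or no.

No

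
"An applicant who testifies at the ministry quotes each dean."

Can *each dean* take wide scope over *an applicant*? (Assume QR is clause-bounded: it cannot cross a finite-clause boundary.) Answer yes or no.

The RC *who testifies at the ministry* is an island, but *each dean* is not inside it — it is the matrix object, a clausemate of *an applicant*.
Nothing blocks QR of the lower DP to a position above the higher one, so inverse scope is available.
The sentence is scopally ambiguous between *an applicant* > *each dean* and *each dean* > *an applicant*.

Yes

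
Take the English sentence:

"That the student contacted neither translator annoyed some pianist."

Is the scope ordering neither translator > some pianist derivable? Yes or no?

No

The target quantifier *neither translator* is part of the sentential subject *that the student contacted neither translator*.
Sentential subjects are islands: a quantifier inside the subject clause cannot raise over the matrix predicate.
The ordering *neither translator* > *some pianist* is therefore underivable.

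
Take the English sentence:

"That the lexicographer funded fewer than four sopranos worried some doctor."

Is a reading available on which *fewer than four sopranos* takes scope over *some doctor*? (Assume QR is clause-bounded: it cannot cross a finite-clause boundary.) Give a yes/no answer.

No

*fewer than four sopranos* is embedded in the sentential subject *that the lexicographer funded fewer than four sopranos*.
Subjects — clausal subjects included — are islands for extraction, and QR is no exception.
*fewer than four sopranos* > *some doctor* would require crossing that boundary, which is illicit.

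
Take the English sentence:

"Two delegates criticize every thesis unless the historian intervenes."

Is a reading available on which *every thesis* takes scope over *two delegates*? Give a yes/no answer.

Yes

The adjunct clause does not contain *every thesis*, which is the matrix object.
No island intervenes, so both surface and inverse scope are derivable.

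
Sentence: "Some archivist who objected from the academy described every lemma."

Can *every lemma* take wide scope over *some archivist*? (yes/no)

The relative clause *who objected from the academy* modifies *some archivist*, but *every lemma* is not inside that relative clause — it is an argument of the matrix verb.
QR within a single clause is free, so the lower quantifier may take scope over the higher one.
Both orderings are possible: *some archivist* > *every lemma* and *every lemma* > *some archivist*.

Yes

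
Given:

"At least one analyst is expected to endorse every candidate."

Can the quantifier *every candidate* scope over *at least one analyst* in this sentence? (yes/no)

Raising constructions are monoclausal for scope purposes; *every candidate* is not separated from *at least one analyst* by any island.
Ordinary QR to a clause-peripheral position gives the wide-scope LF for the lower DP.
The sentence is scopally ambiguous between *at least one analyst* > *every candidate* and *every candidate* > *at least one analyst*.

Yes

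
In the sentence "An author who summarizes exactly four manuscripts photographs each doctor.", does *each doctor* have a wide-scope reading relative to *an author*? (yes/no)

Yes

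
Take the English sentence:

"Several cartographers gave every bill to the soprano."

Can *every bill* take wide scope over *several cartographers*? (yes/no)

Both DPs are arguments of the same predicate; there is no clause or island boundary between them.
Nothing blocks QR of the lower DP to a position above the higher one, so inverse scope is available.

Yes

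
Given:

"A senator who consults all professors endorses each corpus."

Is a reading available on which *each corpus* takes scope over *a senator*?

The RC *who consults all professors* is an island, but *each corpus* is not inside it — it is the matrix object, a clausemate of *a senator*.
No island intervenes, so both surface and inverse scope are derivable.
So *each corpus* > *a senator* is among the available readings.

Yes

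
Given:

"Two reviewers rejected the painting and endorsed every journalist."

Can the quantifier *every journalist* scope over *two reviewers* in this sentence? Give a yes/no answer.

No

The target quantifier *every journalist* is part of one conjunct of the coordinate structure (*endorsed every journalist*).
A quantifier cannot raise out of one conjunct of a coordination across the whole coordinate structure — the CSC applies to QR.
So *every journalist* cannot raise high enough to outscope *two reviewers*; only the surface ordering *two reviewers* > *every journalist* is available.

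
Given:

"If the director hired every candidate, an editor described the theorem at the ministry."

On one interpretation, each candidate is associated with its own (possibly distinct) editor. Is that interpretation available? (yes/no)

This is the *every candidate* > *an editor* reading.
The target quantifier *every candidate* is part of the adjunct clause *if the director hired every candidate*.
The adjunct-island constraint bars QR out of an adverbial clause.
So the wide-scope reading for *every candidate* is blocked.

No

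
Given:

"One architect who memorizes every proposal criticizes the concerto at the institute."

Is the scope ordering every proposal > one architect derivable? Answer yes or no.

No

*every proposal* sits inside the relative clause *who memorizes every proposal*.
Relative clauses block scope extraction: QR cannot target a position outside the modified NP.
There is no licit LF on which *every proposal* c-commands *one architect*.
(Only the surface reading survives: one fixed architect with respect to all the relevant proposals.)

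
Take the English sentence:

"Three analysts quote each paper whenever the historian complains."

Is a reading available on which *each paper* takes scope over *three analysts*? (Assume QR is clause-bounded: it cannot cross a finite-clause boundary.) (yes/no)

Although there is an adjunct clause, *each paper* is in the main clause, not inside the adjunct.
QR within a single clause is free, so the lower quantifier may take scope over the higher one.

Yes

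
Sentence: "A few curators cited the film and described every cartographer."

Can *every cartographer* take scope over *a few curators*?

No

Structurally, *every cartographer* is inside one conjunct of the coordinate structure (*described every cartographer*).
The Coordinate Structure Constraint blocks movement (including QR) out of a single conjunct.
There is no licit LF on which *every cartographer* c-commands *a few curators*.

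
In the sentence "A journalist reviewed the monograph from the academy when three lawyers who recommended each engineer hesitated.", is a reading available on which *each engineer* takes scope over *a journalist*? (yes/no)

No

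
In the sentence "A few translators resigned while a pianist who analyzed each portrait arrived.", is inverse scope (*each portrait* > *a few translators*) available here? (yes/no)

*each portrait* occurs within the relative clause *who analyzed each portrait*, which is itself inside the adjunct *while a pianist who analyzed each portrait arrived*.
Nested islands: the RC island is itself inside an adjunct island, so wide scope is doubly excluded.
So *each portrait* cannot raise to a position above *a few translators*.

No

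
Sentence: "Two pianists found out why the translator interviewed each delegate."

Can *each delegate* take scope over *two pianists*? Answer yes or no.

*each delegate* occurs within the embedded question *why the translator interviewed each delegate*.
The wh-island constraint blocks QR out of an embedded interrogative.
*each delegate* is confined to the island and cannot take scope over *two pianists*.

No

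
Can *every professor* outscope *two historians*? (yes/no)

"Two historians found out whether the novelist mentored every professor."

Structurally, *every professor* is inside the embedded question *whether the novelist mentored every professor*.
An indirect question is a wh-island; the filled [Spec,CP] blocks QR across the CP edge.
There is no licit LF on which *every professor* c-commands *two historians*.

No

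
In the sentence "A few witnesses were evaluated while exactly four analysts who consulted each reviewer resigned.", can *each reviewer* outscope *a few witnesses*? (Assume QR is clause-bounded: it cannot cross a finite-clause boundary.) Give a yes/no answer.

No

The target quantifier *each reviewer* is part of the relative clause *who consulted each reviewer*, which is itself inside the adjunct *while exactly four analysts who consulted each reviewer resigned*.
The quantifier would have to escape first the RC and then the adjunct — two independent island violations.
So *each reviewer* cannot raise high enough to outscope *a few witnesses*; only the surface ordering *a few witnesses* > *each reviewer* is available.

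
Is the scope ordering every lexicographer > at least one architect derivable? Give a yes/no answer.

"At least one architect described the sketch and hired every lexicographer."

*every lexicographer* sits inside one conjunct of the coordinate structure (*hired every lexicographer*).
A quantifier cannot raise out of one conjunct of a coordination across the whole coordinate structure — the CSC applies to QR.
The inverse ordering *every lexicographer* > *at least one architect* is therefore underivable.

No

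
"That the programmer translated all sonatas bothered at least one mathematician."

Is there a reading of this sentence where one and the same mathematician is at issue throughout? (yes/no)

Yes

This is the *at least one mathematician* > *all sonatas* reading.
*at least one mathematician* is a matrix-clause argument and can take scope within the matrix clause over the constituent containing *all sonatas*, so *at least one mathematician* > *all sonatas* needs no island-crossing movement and is available.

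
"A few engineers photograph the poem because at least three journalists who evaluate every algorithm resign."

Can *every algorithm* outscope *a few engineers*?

The target quantifier *every algorithm* is part of the relative clause *who evaluate every algorithm*, which is itself inside the adjunct *because at least three journalists who evaluate every algorithm resign*.
Nested islands: the RC island is itself inside an adjunct island, so wide scope is doubly excluded.
Hence only narrow scope for *every algorithm* (under *a few engineers*) survives.

No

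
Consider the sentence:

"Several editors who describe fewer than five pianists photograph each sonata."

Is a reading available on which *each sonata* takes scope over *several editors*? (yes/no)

Yes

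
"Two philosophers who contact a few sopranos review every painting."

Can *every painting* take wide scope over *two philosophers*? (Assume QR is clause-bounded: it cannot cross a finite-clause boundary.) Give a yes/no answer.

Yes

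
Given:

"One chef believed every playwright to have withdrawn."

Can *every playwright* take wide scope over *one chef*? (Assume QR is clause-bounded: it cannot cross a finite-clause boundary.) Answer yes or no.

*every playwright* is an ECM subject; ECM complements are not islands, and the embedded quantifier may take matrix scope.
QR within a single clause is free, so the lower quantifier may take scope over the higher one.
So *every playwright* > *one chef* is among the available readings.

Yes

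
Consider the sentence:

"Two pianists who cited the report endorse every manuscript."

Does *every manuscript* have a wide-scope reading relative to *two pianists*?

Yes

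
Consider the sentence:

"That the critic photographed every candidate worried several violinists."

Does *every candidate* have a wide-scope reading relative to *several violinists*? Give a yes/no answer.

*every candidate* sits inside the sentential subject *that the critic photographed every candidate*.
The Sentential Subject Constraint rules out raising the quantifier out of the that-clause subject.
So the wide-scope reading for *every candidate* is blocked.

No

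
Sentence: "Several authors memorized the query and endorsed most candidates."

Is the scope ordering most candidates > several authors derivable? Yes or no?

*most candidates* is embedded in one conjunct of the coordinate structure (*endorsed most candidates*).
A quantifier cannot raise out of one conjunct of a coordination across the whole coordinate structure — the CSC applies to QR.
So the wide-scope reading for *most candidates* is blocked.

No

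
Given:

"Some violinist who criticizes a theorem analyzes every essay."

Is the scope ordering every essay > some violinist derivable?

Yes

The relative clause *who criticizes a theorem* modifies *some violinist*, but *every essay* is not inside that relative clause — it is an argument of the matrix verb.
No island intervenes, so both surface and inverse scope are derivable.
Both orderings are possible: *some violinist* > *every essay* and *every essay* > *some violinist*.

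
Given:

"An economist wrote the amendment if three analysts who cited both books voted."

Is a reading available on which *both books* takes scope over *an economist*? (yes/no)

The target quantifier *both books* is part of the relative clause *who cited both books*, which is itself inside the adjunct *if three analysts who cited both books voted*.
Even if one barrier were somehow void, the other would still block QR.
There is no licit LF on which *both books* c-commands *an economist*.
(Only the surface reading survives: one fixed economist with respect to all the relevant books.)

No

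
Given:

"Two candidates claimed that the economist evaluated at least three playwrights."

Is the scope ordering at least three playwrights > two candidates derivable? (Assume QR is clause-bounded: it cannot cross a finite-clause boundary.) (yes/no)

*at least three playwrights* sits inside the finite complement clause *that the economist evaluated at least three playwrights*.
Under clause-bounded QR, a quantifier in an embedded finite clause cannot raise into the matrix clause.
So *at least three playwrights* cannot raise to a position above *two candidates*.

No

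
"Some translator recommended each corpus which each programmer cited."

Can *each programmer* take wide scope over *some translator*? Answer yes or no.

Structurally, *each programmer* is inside the relative clause *which each programmer cited* modifying *each corpus*.
A relative clause is a scope island — quantifier raising cannot cross its boundary.
So the wide-scope reading for *each programmer* is blocked.

No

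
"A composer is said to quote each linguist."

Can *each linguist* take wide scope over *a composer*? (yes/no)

Yes

Raising constructions are monoclausal for scope purposes; *each linguist* is not separated from *a composer* by any island.
Ordinary QR to a clause-peripheral position gives the wide-scope LF for the lower DP.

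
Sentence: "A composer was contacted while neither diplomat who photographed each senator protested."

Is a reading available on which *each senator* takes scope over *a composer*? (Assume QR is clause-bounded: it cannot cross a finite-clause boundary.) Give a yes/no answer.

The target quantifier *each senator* is part of the relative clause *who photographed each senator*, which is itself inside the adjunct *while neither diplomat who photographed each senator protested*.
Both the relative clause and the enclosing adjunct are scope islands; QR cannot cross either.
*each senator* > *a composer* would require crossing that boundary, which is illicit.
(Only the surface reading survives: one fixed composer with respect to all the relevant senators.)

No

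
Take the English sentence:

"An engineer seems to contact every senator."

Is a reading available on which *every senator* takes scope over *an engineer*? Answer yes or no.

*every senator* is the object of the infinitival complement of a raising predicate; raising infinitives are transparent for QR, so the two DPs are in effect clausemates.
Nothing blocks QR of the lower DP to a position above the higher one, so inverse scope is available.
The sentence is scopally ambiguous between *an engineer* > *every senator* and *every senator* > *an engineer*.

Yes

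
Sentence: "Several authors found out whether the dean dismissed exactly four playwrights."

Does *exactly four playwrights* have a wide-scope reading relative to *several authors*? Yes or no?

No

*exactly four playwrights* is embedded in the embedded question *whether the dean dismissed exactly four playwrights*.
Embedded questions are wh-islands: a quantifier inside an indirect question cannot QR into the matrix clause.
There is no licit LF on which *exactly four playwrights* c-commands *several authors*.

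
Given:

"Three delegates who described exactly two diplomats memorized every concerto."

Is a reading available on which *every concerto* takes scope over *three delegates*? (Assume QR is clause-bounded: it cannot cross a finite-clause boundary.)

The relative clause *who described exactly two diplomats* modifies *three delegates*, but *every concerto* is not inside that relative clause — it is an argument of the matrix verb.
No island intervenes, so both surface and inverse scope are derivable.

Yes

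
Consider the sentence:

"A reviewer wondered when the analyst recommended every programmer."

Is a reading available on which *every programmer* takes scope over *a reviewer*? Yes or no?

No

*every programmer* sits inside the embedded question *when the analyst recommended every programmer*.
Embedded questions are wh-islands: a quantifier inside an indirect question cannot QR into the matrix clause.
There is no licit LF on which *every programmer* c-commands *a reviewer*.
(Only the surface reading survives: one fixed reviewer with respect to all the relevant programmers.)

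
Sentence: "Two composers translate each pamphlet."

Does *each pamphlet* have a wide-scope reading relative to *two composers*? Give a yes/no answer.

Yes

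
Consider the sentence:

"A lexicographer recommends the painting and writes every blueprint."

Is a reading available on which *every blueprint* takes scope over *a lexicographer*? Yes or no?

*every blueprint* is embedded in one conjunct of the coordinate structure (*writes every blueprint*).
Asymmetric QR out of one conjunct violates the Coordinate Structure Constraint.
*every blueprint* is confined to the island and cannot take scope over *a lexicographer*.

No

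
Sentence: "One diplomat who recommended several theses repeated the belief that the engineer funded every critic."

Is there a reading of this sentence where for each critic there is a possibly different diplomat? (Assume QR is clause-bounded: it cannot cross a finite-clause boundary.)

No

This is the *every critic* > *one diplomat* reading.
*every critic* is embedded in the complex NP *the belief that the engineer funded every critic*.
Since the clause is the complement of a nominal head, the CNPC blocks scope extraction.
There is no licit LF on which *every critic* c-commands *one diplomat*.
(Only the surface reading survives: one fixed diplomat with respect to all the relevant critics.)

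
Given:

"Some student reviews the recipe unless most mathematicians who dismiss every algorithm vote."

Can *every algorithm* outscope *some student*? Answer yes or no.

No

The target quantifier *every algorithm* is part of the relative clause *who dismiss every algorithm*, which is itself inside the adjunct *unless most mathematicians who dismiss every algorithm vote*.
Even if one barrier were somehow void, the other would still block QR.
*every algorithm* is confined to the island and cannot take scope over *some student*.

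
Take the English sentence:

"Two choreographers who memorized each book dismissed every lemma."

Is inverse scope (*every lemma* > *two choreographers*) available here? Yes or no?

Yes

The RC *who memorized each book* is an island, but *every lemma* is not inside it — it is the matrix object, a clausemate of *two choreographers*.
No island intervenes, so both surface and inverse scope are derivable.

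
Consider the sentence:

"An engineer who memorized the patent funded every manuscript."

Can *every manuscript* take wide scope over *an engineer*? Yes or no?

The RC *who memorized the patent* is an island, but *every manuscript* is not inside it — it is the matrix object, a clausemate of *an engineer*.
With no island boundary between them, the object can take inverse scope over the subject via ordinary QR within the clause.
So *every manuscript* > *an engineer* is among the available readings.

Yes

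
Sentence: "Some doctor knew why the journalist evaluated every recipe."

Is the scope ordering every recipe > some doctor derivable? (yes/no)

No

*every recipe* occurs within the embedded question *why the journalist evaluated every recipe*.
QR across an interrogative CP boundary is ruled out as a wh-island violation.
So *every recipe* cannot raise to a position above *some doctor*.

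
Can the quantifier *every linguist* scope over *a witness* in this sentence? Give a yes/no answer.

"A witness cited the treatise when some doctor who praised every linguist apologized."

No

*every linguist* occurs within the relative clause *who praised every linguist*, which is itself inside the adjunct *when some doctor who praised every linguist apologized*.
The quantifier would have to escape first the RC and then the adjunct — two independent island violations.
*every linguist* is confined to the island and cannot take scope over *a witness*.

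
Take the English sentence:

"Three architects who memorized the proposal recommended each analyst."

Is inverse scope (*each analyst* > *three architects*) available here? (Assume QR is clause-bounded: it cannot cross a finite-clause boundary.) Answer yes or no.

Yes

*each analyst* is a matrix argument; only *three architects* is modified by the relative clause *who memorized the proposal*, so the RC island is irrelevant to the target quantifier.
Since no island is crossed, the inverse ordering is licensed alongside surface scope.
So *each analyst* > *three architects* is among the available readings.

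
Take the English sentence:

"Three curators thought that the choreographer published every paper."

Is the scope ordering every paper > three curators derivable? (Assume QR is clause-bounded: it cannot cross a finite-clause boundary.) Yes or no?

Structurally, *every paper* is inside the finite complement clause *that the choreographer published every paper*.
QR is clause-bounded, so the finite complement is a scope island for the embedded quantifier.
So *every paper* cannot raise to a position above *three curators*.

No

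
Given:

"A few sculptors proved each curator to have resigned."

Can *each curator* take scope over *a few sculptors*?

Yes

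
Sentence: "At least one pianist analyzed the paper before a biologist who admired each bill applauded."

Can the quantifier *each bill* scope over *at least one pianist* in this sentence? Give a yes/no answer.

No

*each bill* occurs within the relative clause *who admired each bill*, which is itself inside the adjunct *before a biologist who admired each bill applauded*.
The quantifier would have to escape first the RC and then the adjunct — two independent island violations.
The inverse ordering *each bill* > *at least one pianist* is therefore underivable.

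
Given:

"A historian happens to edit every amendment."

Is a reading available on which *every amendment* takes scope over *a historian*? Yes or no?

The matrix predicate is a raising verb, whose infinitival complement is not a scope island — *every amendment* can QR into the matrix clause.
No island intervenes, so both surface and inverse scope are derivable.
Both orderings are possible: *a historian* > *every amendment* and *every amendment* > *a historian*.

Yes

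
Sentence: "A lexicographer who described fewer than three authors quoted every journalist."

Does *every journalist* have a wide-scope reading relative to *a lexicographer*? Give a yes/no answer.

Yes

*every journalist* sits in the matrix clause, not in the relative clause on *a lexicographer*.
QR within a single clause is free, so the lower quantifier may take scope over the higher one.
So *every journalist* > *a lexicographer* is among the available readings.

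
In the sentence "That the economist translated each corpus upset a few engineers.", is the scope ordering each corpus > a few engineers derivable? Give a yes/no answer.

No

*each corpus* is embedded in the sentential subject *that the economist translated each corpus*.
Subjects — clausal subjects included — are islands for extraction, and QR is no exception.
So the wide-scope reading for *each corpus* is blocked.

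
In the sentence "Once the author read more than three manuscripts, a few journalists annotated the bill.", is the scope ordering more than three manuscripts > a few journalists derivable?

No

*more than three manuscripts* is embedded in the adjunct clause *once the author read more than three manuscripts*.
Adjunct clauses are scope islands: a quantifier inside an adjunct cannot raise into the matrix clause.
The ordering *more than three manuscripts* > *a few journalists* is therefore underivable.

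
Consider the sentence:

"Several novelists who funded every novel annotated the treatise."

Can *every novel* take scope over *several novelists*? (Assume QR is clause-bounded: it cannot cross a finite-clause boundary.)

Structurally, *every novel* is inside the relative clause *who funded every novel*.
The relative clause forms an island for QR, so the quantifier is confined to the head noun's restrictor.
The inverse ordering *every novel* > *several novelists* is therefore underivable.

No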